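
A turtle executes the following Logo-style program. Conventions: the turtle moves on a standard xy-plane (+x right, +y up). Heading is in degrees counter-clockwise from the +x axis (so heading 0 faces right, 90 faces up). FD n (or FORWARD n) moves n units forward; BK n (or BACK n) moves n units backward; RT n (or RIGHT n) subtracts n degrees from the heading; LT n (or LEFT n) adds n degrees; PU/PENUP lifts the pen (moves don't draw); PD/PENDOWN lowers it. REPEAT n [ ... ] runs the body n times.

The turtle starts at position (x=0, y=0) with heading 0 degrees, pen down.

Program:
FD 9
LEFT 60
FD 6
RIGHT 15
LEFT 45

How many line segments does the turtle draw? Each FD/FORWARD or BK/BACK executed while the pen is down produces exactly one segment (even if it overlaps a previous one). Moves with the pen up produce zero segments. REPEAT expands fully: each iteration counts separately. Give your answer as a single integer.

Executing turtle program step by step:
Start: pos=(0,0), heading=0, pen down
FD 9: (0,0) -> (9,0) [heading=0, draw]
LT 60: heading 0 -> 60
FD 6: (9,0) -> (12,5.196) [heading=60, draw]
RT 15: heading 60 -> 45
LT 45: heading 45 -> 90
Final: pos=(12,5.196), heading=90, 2 segment(s) drawn
Segments drawn: 2

Answer: 2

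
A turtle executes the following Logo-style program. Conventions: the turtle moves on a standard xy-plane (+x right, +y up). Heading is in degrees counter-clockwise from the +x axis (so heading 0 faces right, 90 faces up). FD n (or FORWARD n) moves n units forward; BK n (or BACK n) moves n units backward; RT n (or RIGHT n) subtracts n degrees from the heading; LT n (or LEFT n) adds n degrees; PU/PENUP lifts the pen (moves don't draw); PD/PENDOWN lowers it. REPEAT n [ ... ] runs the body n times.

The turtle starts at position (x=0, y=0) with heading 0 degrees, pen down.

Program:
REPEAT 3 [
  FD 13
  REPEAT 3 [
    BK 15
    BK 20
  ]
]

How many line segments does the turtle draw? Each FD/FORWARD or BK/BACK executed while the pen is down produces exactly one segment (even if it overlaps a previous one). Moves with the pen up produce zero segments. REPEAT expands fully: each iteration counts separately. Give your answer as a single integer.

Executing turtle program step by step:
Start: pos=(0,0), heading=0, pen down
REPEAT 3 [
  -- iteration 1/3 --
  FD 13: (0,0) -> (13,0) [heading=0, draw]
  REPEAT 3 [
    -- iteration 1/3 --
    BK 15: (13,0) -> (-2,0) [heading=0, draw]
    BK 20: (-2,0) -> (-22,0) [heading=0, draw]
    -- iteration 2/3 --
    BK 15: (-22,0) -> (-37,0) [heading=0, draw]
    BK 20: (-37,0) -> (-57,0) [heading=0, draw]
    -- iteration 3/3 --
    BK 15: (-57,0) -> (-72,0) [heading=0, draw]
    BK 20: (-72,0) -> (-92,0) [heading=0, draw]
  ]
  -- iteration 2/3 --
  FD 13: (-92,0) -> (-79,0) [heading=0, draw]
  REPEAT 3 [
    -- iteration 1/3 --
    BK 15: (-79,0) -> (-94,0) [heading=0, draw]
    BK 20: (-94,0) -> (-114,0) [heading=0, draw]
    -- iteration 2/3 --
    BK 15: (-114,0) -> (-129,0) [heading=0, draw]
    BK 20: (-129,0) -> (-149,0) [heading=0, draw]
    -- iteration 3/3 --
    BK 15: (-149,0) -> (-164,0) [heading=0, draw]
    BK 20: (-164,0) -> (-184,0) [heading=0, draw]
  ]
  -- iteration 3/3 --
  FD 13: (-184,0) -> (-171,0) [heading=0, draw]
  REPEAT 3 [
    -- iteration 1/3 --
    BK 15: (-171,0) -> (-186,0) [heading=0, draw]
    BK 20: (-186,0) -> (-206,0) [heading=0, draw]
    -- iteration 2/3 --
    BK 15: (-206,0) -> (-221,0) [heading=0, draw]
    BK 20: (-221,0) -> (-241,0) [heading=0, draw]
    -- iteration 3/3 --
    BK 15: (-241,0) -> (-256,0) [heading=0, draw]
    BK 20: (-256,0) -> (-276,0) [heading=0, draw]
  ]
]
Final: pos=(-276,0), heading=0, 21 segment(s) drawn
Segments drawn: 21

Answer: 21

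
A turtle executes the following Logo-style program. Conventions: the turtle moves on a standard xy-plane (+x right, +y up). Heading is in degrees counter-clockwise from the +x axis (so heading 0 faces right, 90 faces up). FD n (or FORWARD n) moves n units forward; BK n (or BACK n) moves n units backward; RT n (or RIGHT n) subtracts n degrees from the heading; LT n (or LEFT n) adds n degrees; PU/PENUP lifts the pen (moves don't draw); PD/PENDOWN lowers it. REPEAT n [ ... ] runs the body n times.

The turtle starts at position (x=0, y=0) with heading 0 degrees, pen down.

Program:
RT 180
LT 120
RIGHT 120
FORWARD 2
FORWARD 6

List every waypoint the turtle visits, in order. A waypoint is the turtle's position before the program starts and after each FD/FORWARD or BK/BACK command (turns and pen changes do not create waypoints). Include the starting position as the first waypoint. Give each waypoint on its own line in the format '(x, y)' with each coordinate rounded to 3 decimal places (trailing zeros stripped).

Answer: (0, 0)
(-2, 0)
(-8, 0)

Derivation:
Executing turtle program step by step:
Start: pos=(0,0), heading=0, pen down
RT 180: heading 0 -> 180
LT 120: heading 180 -> 300
RT 120: heading 300 -> 180
FD 2: (0,0) -> (-2,0) [heading=180, draw]
FD 6: (-2,0) -> (-8,0) [heading=180, draw]
Final: pos=(-8,0), heading=180, 2 segment(s) drawn
Waypoints (3 total):
(0, 0)
(-2, 0)
(-8, 0)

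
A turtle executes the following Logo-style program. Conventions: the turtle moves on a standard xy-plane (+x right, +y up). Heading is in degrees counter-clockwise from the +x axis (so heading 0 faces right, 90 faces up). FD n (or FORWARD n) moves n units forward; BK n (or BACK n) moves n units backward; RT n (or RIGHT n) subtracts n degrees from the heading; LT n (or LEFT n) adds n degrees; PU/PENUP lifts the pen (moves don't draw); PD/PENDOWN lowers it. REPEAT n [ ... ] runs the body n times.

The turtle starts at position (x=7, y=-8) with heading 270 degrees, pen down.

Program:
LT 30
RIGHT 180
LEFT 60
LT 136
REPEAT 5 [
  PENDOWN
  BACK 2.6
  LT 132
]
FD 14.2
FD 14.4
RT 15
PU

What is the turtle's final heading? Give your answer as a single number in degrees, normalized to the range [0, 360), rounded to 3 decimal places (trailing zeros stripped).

Answer: 241

Derivation:
Executing turtle program step by step:
Start: pos=(7,-8), heading=270, pen down
LT 30: heading 270 -> 300
RT 180: heading 300 -> 120
LT 60: heading 120 -> 180
LT 136: heading 180 -> 316
REPEAT 5 [
  -- iteration 1/5 --
  PD: pen down
  BK 2.6: (7,-8) -> (5.13,-6.194) [heading=316, draw]
  LT 132: heading 316 -> 88
  -- iteration 2/5 --
  PD: pen down
  BK 2.6: (5.13,-6.194) -> (5.039,-8.792) [heading=88, draw]
  LT 132: heading 88 -> 220
  -- iteration 3/5 --
  PD: pen down
  BK 2.6: (5.039,-8.792) -> (7.031,-7.121) [heading=220, draw]
  LT 132: heading 220 -> 352
  -- iteration 4/5 --
  PD: pen down
  BK 2.6: (7.031,-7.121) -> (4.456,-6.759) [heading=352, draw]
  LT 132: heading 352 -> 124
  -- iteration 5/5 --
  PD: pen down
  BK 2.6: (4.456,-6.759) -> (5.91,-8.915) [heading=124, draw]
  LT 132: heading 124 -> 256
]
FD 14.2: (5.91,-8.915) -> (2.475,-22.693) [heading=256, draw]
FD 14.4: (2.475,-22.693) -> (-1.009,-36.665) [heading=256, draw]
RT 15: heading 256 -> 241
PU: pen up
Final: pos=(-1.009,-36.665), heading=241, 7 segment(s) drawn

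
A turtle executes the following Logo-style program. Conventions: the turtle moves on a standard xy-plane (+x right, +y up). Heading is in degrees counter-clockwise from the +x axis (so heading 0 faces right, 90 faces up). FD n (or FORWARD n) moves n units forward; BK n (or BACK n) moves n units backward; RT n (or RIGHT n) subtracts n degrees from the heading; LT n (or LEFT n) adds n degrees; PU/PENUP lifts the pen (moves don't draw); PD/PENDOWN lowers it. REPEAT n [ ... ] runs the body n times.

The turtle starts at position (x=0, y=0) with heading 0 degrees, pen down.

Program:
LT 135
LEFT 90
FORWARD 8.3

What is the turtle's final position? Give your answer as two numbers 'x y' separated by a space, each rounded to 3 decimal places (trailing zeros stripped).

Answer: -5.869 -5.869

Derivation:
Executing turtle program step by step:
Start: pos=(0,0), heading=0, pen down
LT 135: heading 0 -> 135
LT 90: heading 135 -> 225
FD 8.3: (0,0) -> (-5.869,-5.869) [heading=225, draw]
Final: pos=(-5.869,-5.869), heading=225, 1 segment(s) drawn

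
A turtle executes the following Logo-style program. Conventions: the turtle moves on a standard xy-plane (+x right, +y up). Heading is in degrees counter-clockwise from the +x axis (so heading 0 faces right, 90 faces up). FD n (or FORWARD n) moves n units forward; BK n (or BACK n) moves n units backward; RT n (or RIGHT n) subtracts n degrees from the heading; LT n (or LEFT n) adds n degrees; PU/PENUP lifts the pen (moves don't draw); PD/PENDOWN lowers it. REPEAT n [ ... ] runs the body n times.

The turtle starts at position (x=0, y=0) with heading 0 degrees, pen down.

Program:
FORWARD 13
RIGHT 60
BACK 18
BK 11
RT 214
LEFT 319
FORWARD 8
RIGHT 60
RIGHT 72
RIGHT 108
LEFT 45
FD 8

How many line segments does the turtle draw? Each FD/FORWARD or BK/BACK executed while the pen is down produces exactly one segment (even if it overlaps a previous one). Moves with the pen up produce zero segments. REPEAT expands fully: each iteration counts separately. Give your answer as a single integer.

Answer: 5

Derivation:
Executing turtle program step by step:
Start: pos=(0,0), heading=0, pen down
FD 13: (0,0) -> (13,0) [heading=0, draw]
RT 60: heading 0 -> 300
BK 18: (13,0) -> (4,15.588) [heading=300, draw]
BK 11: (4,15.588) -> (-1.5,25.115) [heading=300, draw]
RT 214: heading 300 -> 86
LT 319: heading 86 -> 45
FD 8: (-1.5,25.115) -> (4.157,30.772) [heading=45, draw]
RT 60: heading 45 -> 345
RT 72: heading 345 -> 273
RT 108: heading 273 -> 165
LT 45: heading 165 -> 210
FD 8: (4.157,30.772) -> (-2.771,26.772) [heading=210, draw]
Final: pos=(-2.771,26.772), heading=210, 5 segment(s) drawn
Segments drawn: 5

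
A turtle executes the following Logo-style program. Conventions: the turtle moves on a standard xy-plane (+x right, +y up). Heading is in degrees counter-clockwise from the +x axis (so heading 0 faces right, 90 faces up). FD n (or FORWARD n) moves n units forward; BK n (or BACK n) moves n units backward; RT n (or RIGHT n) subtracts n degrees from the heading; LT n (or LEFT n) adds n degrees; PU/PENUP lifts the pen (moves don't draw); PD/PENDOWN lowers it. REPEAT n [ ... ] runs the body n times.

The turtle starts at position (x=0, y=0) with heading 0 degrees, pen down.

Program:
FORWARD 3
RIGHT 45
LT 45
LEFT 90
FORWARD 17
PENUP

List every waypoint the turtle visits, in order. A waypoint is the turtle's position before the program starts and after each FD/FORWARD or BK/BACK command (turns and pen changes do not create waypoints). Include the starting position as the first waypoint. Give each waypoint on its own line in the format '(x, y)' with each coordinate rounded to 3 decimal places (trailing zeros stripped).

Executing turtle program step by step:
Start: pos=(0,0), heading=0, pen down
FD 3: (0,0) -> (3,0) [heading=0, draw]
RT 45: heading 0 -> 315
LT 45: heading 315 -> 0
LT 90: heading 0 -> 90
FD 17: (3,0) -> (3,17) [heading=90, draw]
PU: pen up
Final: pos=(3,17), heading=90, 2 segment(s) drawn
Waypoints (3 total):
(0, 0)
(3, 0)
(3, 17)

Answer: (0, 0)
(3, 0)
(3, 17)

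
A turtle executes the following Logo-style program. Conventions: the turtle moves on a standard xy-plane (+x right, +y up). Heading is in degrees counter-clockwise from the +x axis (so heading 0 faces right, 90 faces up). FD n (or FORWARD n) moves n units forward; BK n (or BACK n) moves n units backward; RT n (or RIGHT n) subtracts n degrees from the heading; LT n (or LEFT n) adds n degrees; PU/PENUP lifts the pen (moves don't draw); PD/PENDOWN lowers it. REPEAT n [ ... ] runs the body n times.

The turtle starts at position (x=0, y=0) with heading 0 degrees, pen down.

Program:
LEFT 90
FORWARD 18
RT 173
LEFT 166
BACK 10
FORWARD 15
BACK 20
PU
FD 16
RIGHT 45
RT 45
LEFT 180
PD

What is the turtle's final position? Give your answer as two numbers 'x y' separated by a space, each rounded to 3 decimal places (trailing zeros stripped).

Answer: 0.122 18.993

Derivation:
Executing turtle program step by step:
Start: pos=(0,0), heading=0, pen down
LT 90: heading 0 -> 90
FD 18: (0,0) -> (0,18) [heading=90, draw]
RT 173: heading 90 -> 277
LT 166: heading 277 -> 83
BK 10: (0,18) -> (-1.219,8.075) [heading=83, draw]
FD 15: (-1.219,8.075) -> (0.609,22.963) [heading=83, draw]
BK 20: (0.609,22.963) -> (-1.828,3.112) [heading=83, draw]
PU: pen up
FD 16: (-1.828,3.112) -> (0.122,18.993) [heading=83, move]
RT 45: heading 83 -> 38
RT 45: heading 38 -> 353
LT 180: heading 353 -> 173
PD: pen down
Final: pos=(0.122,18.993), heading=173, 4 segment(s) drawn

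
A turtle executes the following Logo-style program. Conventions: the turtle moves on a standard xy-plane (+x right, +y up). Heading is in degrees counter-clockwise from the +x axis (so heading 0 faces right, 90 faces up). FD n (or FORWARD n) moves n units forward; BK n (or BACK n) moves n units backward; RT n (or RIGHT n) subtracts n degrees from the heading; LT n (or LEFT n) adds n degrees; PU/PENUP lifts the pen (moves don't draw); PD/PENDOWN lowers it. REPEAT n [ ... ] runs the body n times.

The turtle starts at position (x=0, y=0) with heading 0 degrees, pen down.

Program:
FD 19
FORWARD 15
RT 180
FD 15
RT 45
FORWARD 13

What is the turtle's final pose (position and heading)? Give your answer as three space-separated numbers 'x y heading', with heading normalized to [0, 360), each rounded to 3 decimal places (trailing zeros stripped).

Answer: 9.808 9.192 135

Derivation:
Executing turtle program step by step:
Start: pos=(0,0), heading=0, pen down
FD 19: (0,0) -> (19,0) [heading=0, draw]
FD 15: (19,0) -> (34,0) [heading=0, draw]
RT 180: heading 0 -> 180
FD 15: (34,0) -> (19,0) [heading=180, draw]
RT 45: heading 180 -> 135
FD 13: (19,0) -> (9.808,9.192) [heading=135, draw]
Final: pos=(9.808,9.192), heading=135, 4 segment(s) drawn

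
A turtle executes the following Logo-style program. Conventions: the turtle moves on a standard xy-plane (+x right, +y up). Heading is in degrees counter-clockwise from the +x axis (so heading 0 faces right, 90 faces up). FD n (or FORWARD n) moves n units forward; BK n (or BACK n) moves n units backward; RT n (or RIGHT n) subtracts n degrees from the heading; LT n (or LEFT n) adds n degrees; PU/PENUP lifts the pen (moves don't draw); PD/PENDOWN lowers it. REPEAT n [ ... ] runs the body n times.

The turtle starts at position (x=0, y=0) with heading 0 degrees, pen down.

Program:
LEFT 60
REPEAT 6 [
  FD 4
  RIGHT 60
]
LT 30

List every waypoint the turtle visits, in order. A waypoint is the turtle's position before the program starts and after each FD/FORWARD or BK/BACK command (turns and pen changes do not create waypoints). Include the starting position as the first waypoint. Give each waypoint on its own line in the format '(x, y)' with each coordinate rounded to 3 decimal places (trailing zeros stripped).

Executing turtle program step by step:
Start: pos=(0,0), heading=0, pen down
LT 60: heading 0 -> 60
REPEAT 6 [
  -- iteration 1/6 --
  FD 4: (0,0) -> (2,3.464) [heading=60, draw]
  RT 60: heading 60 -> 0
  -- iteration 2/6 --
  FD 4: (2,3.464) -> (6,3.464) [heading=0, draw]
  RT 60: heading 0 -> 300
  -- iteration 3/6 --
  FD 4: (6,3.464) -> (8,0) [heading=300, draw]
  RT 60: heading 300 -> 240
  -- iteration 4/6 --
  FD 4: (8,0) -> (6,-3.464) [heading=240, draw]
  RT 60: heading 240 -> 180
  -- iteration 5/6 --
  FD 4: (6,-3.464) -> (2,-3.464) [heading=180, draw]
  RT 60: heading 180 -> 120
  -- iteration 6/6 --
  FD 4: (2,-3.464) -> (0,0) [heading=120, draw]
  RT 60: heading 120 -> 60
]
LT 30: heading 60 -> 90
Final: pos=(0,0), heading=90, 6 segment(s) drawn
Waypoints (7 total):
(0, 0)
(2, 3.464)
(6, 3.464)
(8, 0)
(6, -3.464)
(2, -3.464)
(0, 0)

Answer: (0, 0)
(2, 3.464)
(6, 3.464)
(8, 0)
(6, -3.464)
(2, -3.464)
(0, 0)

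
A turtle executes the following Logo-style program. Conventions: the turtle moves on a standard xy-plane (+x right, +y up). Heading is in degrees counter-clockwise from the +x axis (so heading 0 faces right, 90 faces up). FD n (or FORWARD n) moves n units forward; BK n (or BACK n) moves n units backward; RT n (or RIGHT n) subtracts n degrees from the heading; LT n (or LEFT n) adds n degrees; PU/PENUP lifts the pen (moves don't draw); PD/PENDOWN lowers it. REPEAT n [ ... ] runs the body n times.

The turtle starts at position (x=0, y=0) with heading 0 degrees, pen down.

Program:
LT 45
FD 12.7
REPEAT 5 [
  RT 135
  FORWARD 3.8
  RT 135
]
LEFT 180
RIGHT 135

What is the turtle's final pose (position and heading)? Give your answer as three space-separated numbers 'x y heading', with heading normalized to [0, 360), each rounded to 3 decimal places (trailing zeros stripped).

Executing turtle program step by step:
Start: pos=(0,0), heading=0, pen down
LT 45: heading 0 -> 45
FD 12.7: (0,0) -> (8.98,8.98) [heading=45, draw]
REPEAT 5 [
  -- iteration 1/5 --
  RT 135: heading 45 -> 270
  FD 3.8: (8.98,8.98) -> (8.98,5.18) [heading=270, draw]
  RT 135: heading 270 -> 135
  -- iteration 2/5 --
  RT 135: heading 135 -> 0
  FD 3.8: (8.98,5.18) -> (12.78,5.18) [heading=0, draw]
  RT 135: heading 0 -> 225
  -- iteration 3/5 --
  RT 135: heading 225 -> 90
  FD 3.8: (12.78,5.18) -> (12.78,8.98) [heading=90, draw]
  RT 135: heading 90 -> 315
  -- iteration 4/5 --
  RT 135: heading 315 -> 180
  FD 3.8: (12.78,8.98) -> (8.98,8.98) [heading=180, draw]
  RT 135: heading 180 -> 45
  -- iteration 5/5 --
  RT 135: heading 45 -> 270
  FD 3.8: (8.98,8.98) -> (8.98,5.18) [heading=270, draw]
  RT 135: heading 270 -> 135
]
LT 180: heading 135 -> 315
RT 135: heading 315 -> 180
Final: pos=(8.98,5.18), heading=180, 6 segment(s) drawn

Answer: 8.98 5.18 180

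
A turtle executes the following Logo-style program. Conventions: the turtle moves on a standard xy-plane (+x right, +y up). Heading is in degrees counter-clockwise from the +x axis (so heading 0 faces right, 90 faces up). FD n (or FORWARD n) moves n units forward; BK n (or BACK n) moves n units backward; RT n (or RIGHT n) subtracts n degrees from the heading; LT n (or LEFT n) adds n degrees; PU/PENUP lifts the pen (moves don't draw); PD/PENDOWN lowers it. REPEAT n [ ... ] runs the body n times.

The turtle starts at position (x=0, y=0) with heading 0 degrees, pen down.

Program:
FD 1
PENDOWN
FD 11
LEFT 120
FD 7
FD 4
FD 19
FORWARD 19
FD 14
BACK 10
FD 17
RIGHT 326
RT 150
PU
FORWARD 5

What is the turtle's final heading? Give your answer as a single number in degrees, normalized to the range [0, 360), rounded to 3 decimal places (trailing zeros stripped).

Answer: 4

Derivation:
Executing turtle program step by step:
Start: pos=(0,0), heading=0, pen down
FD 1: (0,0) -> (1,0) [heading=0, draw]
PD: pen down
FD 11: (1,0) -> (12,0) [heading=0, draw]
LT 120: heading 0 -> 120
FD 7: (12,0) -> (8.5,6.062) [heading=120, draw]
FD 4: (8.5,6.062) -> (6.5,9.526) [heading=120, draw]
FD 19: (6.5,9.526) -> (-3,25.981) [heading=120, draw]
FD 19: (-3,25.981) -> (-12.5,42.435) [heading=120, draw]
FD 14: (-12.5,42.435) -> (-19.5,54.56) [heading=120, draw]
BK 10: (-19.5,54.56) -> (-14.5,45.899) [heading=120, draw]
FD 17: (-14.5,45.899) -> (-23,60.622) [heading=120, draw]
RT 326: heading 120 -> 154
RT 150: heading 154 -> 4
PU: pen up
FD 5: (-23,60.622) -> (-18.012,60.971) [heading=4, move]
Final: pos=(-18.012,60.971), heading=4, 9 segment(s) drawn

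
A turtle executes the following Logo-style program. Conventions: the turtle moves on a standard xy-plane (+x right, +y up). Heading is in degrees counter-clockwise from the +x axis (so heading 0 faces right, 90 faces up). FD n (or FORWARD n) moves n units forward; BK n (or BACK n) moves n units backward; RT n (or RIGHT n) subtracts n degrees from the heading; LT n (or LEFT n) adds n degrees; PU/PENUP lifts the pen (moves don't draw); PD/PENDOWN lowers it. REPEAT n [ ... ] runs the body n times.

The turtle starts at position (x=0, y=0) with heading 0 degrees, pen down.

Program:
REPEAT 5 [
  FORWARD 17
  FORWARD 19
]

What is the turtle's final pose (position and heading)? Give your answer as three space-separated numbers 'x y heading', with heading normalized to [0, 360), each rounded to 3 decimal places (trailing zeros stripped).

Executing turtle program step by step:
Start: pos=(0,0), heading=0, pen down
REPEAT 5 [
  -- iteration 1/5 --
  FD 17: (0,0) -> (17,0) [heading=0, draw]
  FD 19: (17,0) -> (36,0) [heading=0, draw]
  -- iteration 2/5 --
  FD 17: (36,0) -> (53,0) [heading=0, draw]
  FD 19: (53,0) -> (72,0) [heading=0, draw]
  -- iteration 3/5 --
  FD 17: (72,0) -> (89,0) [heading=0, draw]
  FD 19: (89,0) -> (108,0) [heading=0, draw]
  -- iteration 4/5 --
  FD 17: (108,0) -> (125,0) [heading=0, draw]
  FD 19: (125,0) -> (144,0) [heading=0, draw]
  -- iteration 5/5 --
  FD 17: (144,0) -> (161,0) [heading=0, draw]
  FD 19: (161,0) -> (180,0) [heading=0, draw]
]
Final: pos=(180,0), heading=0, 10 segment(s) drawn

Answer: 180 0 0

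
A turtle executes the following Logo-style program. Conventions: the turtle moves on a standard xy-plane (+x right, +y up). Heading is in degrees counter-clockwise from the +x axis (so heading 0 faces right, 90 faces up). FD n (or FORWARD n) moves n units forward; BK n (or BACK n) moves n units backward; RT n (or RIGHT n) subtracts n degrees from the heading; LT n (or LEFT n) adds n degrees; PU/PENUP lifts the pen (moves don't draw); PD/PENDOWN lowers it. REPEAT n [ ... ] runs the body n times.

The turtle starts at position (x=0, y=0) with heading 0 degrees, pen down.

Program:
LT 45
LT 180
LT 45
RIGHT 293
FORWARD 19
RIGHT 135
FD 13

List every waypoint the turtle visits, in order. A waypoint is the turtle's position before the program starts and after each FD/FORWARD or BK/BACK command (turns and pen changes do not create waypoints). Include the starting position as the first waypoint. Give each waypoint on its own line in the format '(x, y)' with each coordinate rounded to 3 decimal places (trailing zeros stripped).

Executing turtle program step by step:
Start: pos=(0,0), heading=0, pen down
LT 45: heading 0 -> 45
LT 180: heading 45 -> 225
LT 45: heading 225 -> 270
RT 293: heading 270 -> 337
FD 19: (0,0) -> (17.49,-7.424) [heading=337, draw]
RT 135: heading 337 -> 202
FD 13: (17.49,-7.424) -> (5.436,-12.294) [heading=202, draw]
Final: pos=(5.436,-12.294), heading=202, 2 segment(s) drawn
Waypoints (3 total):
(0, 0)
(17.49, -7.424)
(5.436, -12.294)

Answer: (0, 0)
(17.49, -7.424)
(5.436, -12.294)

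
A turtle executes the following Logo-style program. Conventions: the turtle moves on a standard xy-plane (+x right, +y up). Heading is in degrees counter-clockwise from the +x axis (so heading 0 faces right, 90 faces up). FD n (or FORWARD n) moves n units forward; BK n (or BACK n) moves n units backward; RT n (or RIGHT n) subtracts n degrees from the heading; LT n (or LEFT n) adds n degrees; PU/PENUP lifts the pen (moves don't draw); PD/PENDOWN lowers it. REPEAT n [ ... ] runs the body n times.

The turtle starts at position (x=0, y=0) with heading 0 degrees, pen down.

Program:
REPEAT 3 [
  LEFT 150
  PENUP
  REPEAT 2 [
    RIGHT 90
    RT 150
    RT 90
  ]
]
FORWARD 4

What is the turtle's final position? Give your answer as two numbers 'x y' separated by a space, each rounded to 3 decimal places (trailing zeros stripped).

Executing turtle program step by step:
Start: pos=(0,0), heading=0, pen down
REPEAT 3 [
  -- iteration 1/3 --
  LT 150: heading 0 -> 150
  PU: pen up
  REPEAT 2 [
    -- iteration 1/2 --
    RT 90: heading 150 -> 60
    RT 150: heading 60 -> 270
    RT 90: heading 270 -> 180
    -- iteration 2/2 --
    RT 90: heading 180 -> 90
    RT 150: heading 90 -> 300
    RT 90: heading 300 -> 210
  ]
  -- iteration 2/3 --
  LT 150: heading 210 -> 0
  PU: pen up
  REPEAT 2 [
    -- iteration 1/2 --
    RT 90: heading 0 -> 270
    RT 150: heading 270 -> 120
    RT 90: heading 120 -> 30
    -- iteration 2/2 --
    RT 90: heading 30 -> 300
    RT 150: heading 300 -> 150
    RT 90: heading 150 -> 60
  ]
  -- iteration 3/3 --
  LT 150: heading 60 -> 210
  PU: pen up
  REPEAT 2 [
    -- iteration 1/2 --
    RT 90: heading 210 -> 120
    RT 150: heading 120 -> 330
    RT 90: heading 330 -> 240
    -- iteration 2/2 --
    RT 90: heading 240 -> 150
    RT 150: heading 150 -> 0
    RT 90: heading 0 -> 270
  ]
]
FD 4: (0,0) -> (0,-4) [heading=270, move]
Final: pos=(0,-4), heading=270, 0 segment(s) drawn

Answer: 0 -4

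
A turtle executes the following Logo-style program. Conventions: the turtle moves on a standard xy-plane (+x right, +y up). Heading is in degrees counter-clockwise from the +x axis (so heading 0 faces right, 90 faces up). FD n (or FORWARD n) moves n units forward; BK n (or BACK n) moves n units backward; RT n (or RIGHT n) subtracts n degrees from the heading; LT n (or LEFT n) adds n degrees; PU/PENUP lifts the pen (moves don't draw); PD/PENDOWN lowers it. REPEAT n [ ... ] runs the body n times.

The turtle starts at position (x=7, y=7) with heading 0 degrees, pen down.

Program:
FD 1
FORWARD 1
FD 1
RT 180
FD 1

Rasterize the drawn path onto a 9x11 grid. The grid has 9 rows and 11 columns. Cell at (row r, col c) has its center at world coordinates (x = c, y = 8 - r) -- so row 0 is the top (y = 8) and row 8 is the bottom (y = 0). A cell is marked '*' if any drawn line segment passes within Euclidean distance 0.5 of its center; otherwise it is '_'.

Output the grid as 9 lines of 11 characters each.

Answer: ___________
_______****
___________
___________
___________
___________
___________
___________
___________

Derivation:
Segment 0: (7,7) -> (8,7)
Segment 1: (8,7) -> (9,7)
Segment 2: (9,7) -> (10,7)
Segment 3: (10,7) -> (9,7)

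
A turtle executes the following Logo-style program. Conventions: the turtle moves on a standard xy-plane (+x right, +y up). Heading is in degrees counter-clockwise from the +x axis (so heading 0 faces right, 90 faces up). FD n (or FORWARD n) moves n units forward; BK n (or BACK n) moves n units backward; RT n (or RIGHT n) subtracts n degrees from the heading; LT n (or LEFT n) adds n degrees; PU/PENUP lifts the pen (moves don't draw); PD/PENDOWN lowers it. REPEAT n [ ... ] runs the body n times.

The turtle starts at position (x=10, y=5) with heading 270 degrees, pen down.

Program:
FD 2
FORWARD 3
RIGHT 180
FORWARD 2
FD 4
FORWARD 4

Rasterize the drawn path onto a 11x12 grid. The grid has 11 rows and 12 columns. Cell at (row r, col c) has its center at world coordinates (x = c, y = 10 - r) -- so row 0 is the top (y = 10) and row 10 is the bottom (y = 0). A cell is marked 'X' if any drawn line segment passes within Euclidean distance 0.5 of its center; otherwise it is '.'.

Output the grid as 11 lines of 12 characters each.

Answer: ..........X.
..........X.
..........X.
..........X.
..........X.
..........X.
..........X.
..........X.
..........X.
..........X.
..........X.

Derivation:
Segment 0: (10,5) -> (10,3)
Segment 1: (10,3) -> (10,0)
Segment 2: (10,0) -> (10,2)
Segment 3: (10,2) -> (10,6)
Segment 4: (10,6) -> (10,10)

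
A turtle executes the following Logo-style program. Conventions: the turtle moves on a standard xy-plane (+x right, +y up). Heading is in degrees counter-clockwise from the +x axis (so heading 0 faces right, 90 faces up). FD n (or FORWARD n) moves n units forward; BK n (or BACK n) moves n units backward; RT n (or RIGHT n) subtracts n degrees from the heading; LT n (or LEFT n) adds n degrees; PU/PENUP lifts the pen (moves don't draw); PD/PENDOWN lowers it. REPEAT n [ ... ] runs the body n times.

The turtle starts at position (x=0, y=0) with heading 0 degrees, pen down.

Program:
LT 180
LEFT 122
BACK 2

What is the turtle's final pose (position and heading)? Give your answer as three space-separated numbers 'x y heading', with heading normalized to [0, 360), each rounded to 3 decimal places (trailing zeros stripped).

Answer: -1.06 1.696 302

Derivation:
Executing turtle program step by step:
Start: pos=(0,0), heading=0, pen down
LT 180: heading 0 -> 180
LT 122: heading 180 -> 302
BK 2: (0,0) -> (-1.06,1.696) [heading=302, draw]
Final: pos=(-1.06,1.696), heading=302, 1 segment(s) drawn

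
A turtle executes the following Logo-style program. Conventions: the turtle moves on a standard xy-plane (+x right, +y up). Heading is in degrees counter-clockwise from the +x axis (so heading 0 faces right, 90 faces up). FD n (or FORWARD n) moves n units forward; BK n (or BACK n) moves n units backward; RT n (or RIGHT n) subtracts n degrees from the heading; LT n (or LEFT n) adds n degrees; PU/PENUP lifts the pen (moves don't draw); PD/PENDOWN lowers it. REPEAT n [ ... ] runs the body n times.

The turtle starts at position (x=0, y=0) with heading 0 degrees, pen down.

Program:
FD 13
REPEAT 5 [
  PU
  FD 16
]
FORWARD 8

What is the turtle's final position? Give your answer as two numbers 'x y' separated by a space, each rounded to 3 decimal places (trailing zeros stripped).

Executing turtle program step by step:
Start: pos=(0,0), heading=0, pen down
FD 13: (0,0) -> (13,0) [heading=0, draw]
REPEAT 5 [
  -- iteration 1/5 --
  PU: pen up
  FD 16: (13,0) -> (29,0) [heading=0, move]
  -- iteration 2/5 --
  PU: pen up
  FD 16: (29,0) -> (45,0) [heading=0, move]
  -- iteration 3/5 --
  PU: pen up
  FD 16: (45,0) -> (61,0) [heading=0, move]
  -- iteration 4/5 --
  PU: pen up
  FD 16: (61,0) -> (77,0) [heading=0, move]
  -- iteration 5/5 --
  PU: pen up
  FD 16: (77,0) -> (93,0) [heading=0, move]
]
FD 8: (93,0) -> (101,0) [heading=0, move]
Final: pos=(101,0), heading=0, 1 segment(s) drawn

Answer: 101 0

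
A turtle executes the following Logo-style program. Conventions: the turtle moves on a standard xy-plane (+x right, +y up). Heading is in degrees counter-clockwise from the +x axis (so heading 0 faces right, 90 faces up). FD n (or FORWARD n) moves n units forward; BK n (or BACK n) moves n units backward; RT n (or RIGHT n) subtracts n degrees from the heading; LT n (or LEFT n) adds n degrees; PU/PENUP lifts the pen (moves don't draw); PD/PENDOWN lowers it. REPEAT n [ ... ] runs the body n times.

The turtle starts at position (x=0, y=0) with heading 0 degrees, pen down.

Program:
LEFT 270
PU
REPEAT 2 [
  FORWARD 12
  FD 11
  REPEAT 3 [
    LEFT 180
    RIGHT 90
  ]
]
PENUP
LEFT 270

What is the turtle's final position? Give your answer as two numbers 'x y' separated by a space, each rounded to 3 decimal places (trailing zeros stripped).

Executing turtle program step by step:
Start: pos=(0,0), heading=0, pen down
LT 270: heading 0 -> 270
PU: pen up
REPEAT 2 [
  -- iteration 1/2 --
  FD 12: (0,0) -> (0,-12) [heading=270, move]
  FD 11: (0,-12) -> (0,-23) [heading=270, move]
  REPEAT 3 [
    -- iteration 1/3 --
    LT 180: heading 270 -> 90
    RT 90: heading 90 -> 0
    -- iteration 2/3 --
    LT 180: heading 0 -> 180
    RT 90: heading 180 -> 90
    -- iteration 3/3 --
    LT 180: heading 90 -> 270
    RT 90: heading 270 -> 180
  ]
  -- iteration 2/2 --
  FD 12: (0,-23) -> (-12,-23) [heading=180, move]
  FD 11: (-12,-23) -> (-23,-23) [heading=180, move]
  REPEAT 3 [
    -- iteration 1/3 --
    LT 180: heading 180 -> 0
    RT 90: heading 0 -> 270
    -- iteration 2/3 --
    LT 180: heading 270 -> 90
    RT 90: heading 90 -> 0
    -- iteration 3/3 --
    LT 180: heading 0 -> 180
    RT 90: heading 180 -> 90
  ]
]
PU: pen up
LT 270: heading 90 -> 0
Final: pos=(-23,-23), heading=0, 0 segment(s) drawn

Answer: -23 -23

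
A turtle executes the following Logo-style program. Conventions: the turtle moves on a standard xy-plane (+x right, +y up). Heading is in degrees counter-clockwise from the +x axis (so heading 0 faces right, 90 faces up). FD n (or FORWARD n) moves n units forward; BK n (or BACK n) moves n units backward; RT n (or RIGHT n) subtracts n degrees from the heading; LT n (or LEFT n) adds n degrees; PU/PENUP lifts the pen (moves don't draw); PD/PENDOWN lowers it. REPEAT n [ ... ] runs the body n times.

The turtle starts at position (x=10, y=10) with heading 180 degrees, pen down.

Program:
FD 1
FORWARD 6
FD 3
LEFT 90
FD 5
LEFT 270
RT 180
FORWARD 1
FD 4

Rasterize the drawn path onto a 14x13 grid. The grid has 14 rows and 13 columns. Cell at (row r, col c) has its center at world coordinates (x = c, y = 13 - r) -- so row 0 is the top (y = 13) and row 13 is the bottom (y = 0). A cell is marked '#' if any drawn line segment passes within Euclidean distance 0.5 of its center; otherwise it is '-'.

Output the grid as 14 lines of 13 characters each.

Answer: -------------
-------------
-------------
###########--
#------------
#------------
#------------
#------------
######-------
-------------
-------------
-------------
-------------
-------------

Derivation:
Segment 0: (10,10) -> (9,10)
Segment 1: (9,10) -> (3,10)
Segment 2: (3,10) -> (0,10)
Segment 3: (0,10) -> (-0,5)
Segment 4: (-0,5) -> (1,5)
Segment 5: (1,5) -> (5,5)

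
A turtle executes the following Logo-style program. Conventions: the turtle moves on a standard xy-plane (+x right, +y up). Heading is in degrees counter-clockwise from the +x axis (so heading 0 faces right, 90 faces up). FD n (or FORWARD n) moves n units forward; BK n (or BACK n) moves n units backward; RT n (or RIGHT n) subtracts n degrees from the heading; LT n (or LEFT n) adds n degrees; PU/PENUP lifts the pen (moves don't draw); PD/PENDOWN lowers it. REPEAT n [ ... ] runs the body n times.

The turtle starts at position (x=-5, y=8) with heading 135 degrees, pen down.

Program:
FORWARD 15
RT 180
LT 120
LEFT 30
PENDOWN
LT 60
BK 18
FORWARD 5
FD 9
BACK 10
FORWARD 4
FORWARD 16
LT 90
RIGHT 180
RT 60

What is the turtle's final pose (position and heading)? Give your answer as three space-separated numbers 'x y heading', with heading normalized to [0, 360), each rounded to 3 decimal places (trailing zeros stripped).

Executing turtle program step by step:
Start: pos=(-5,8), heading=135, pen down
FD 15: (-5,8) -> (-15.607,18.607) [heading=135, draw]
RT 180: heading 135 -> 315
LT 120: heading 315 -> 75
LT 30: heading 75 -> 105
PD: pen down
LT 60: heading 105 -> 165
BK 18: (-15.607,18.607) -> (1.78,13.948) [heading=165, draw]
FD 5: (1.78,13.948) -> (-3.05,15.242) [heading=165, draw]
FD 9: (-3.05,15.242) -> (-11.743,17.571) [heading=165, draw]
BK 10: (-11.743,17.571) -> (-2.084,14.983) [heading=165, draw]
FD 4: (-2.084,14.983) -> (-5.947,16.018) [heading=165, draw]
FD 16: (-5.947,16.018) -> (-21.402,20.16) [heading=165, draw]
LT 90: heading 165 -> 255
RT 180: heading 255 -> 75
RT 60: heading 75 -> 15
Final: pos=(-21.402,20.16), heading=15, 7 segment(s) drawn

Answer: -21.402 20.16 15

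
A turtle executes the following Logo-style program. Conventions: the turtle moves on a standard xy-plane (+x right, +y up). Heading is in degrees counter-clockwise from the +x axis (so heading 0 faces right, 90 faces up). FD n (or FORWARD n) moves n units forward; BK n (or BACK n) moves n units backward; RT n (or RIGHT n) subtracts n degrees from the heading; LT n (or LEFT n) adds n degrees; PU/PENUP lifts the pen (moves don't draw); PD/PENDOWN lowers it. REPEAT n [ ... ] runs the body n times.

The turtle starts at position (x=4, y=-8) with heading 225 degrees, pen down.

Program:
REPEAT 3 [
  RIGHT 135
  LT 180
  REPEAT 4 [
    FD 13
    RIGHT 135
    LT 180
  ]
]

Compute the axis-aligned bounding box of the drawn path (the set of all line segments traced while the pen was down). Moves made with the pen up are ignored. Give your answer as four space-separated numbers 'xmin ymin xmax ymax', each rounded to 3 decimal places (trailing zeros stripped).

Executing turtle program step by step:
Start: pos=(4,-8), heading=225, pen down
REPEAT 3 [
  -- iteration 1/3 --
  RT 135: heading 225 -> 90
  LT 180: heading 90 -> 270
  REPEAT 4 [
    -- iteration 1/4 --
    FD 13: (4,-8) -> (4,-21) [heading=270, draw]
    RT 135: heading 270 -> 135
    LT 180: heading 135 -> 315
    -- iteration 2/4 --
    FD 13: (4,-21) -> (13.192,-30.192) [heading=315, draw]
    RT 135: heading 315 -> 180
    LT 180: heading 180 -> 0
    -- iteration 3/4 --
    FD 13: (13.192,-30.192) -> (26.192,-30.192) [heading=0, draw]
    RT 135: heading 0 -> 225
    LT 180: heading 225 -> 45
    -- iteration 4/4 --
    FD 13: (26.192,-30.192) -> (35.385,-21) [heading=45, draw]
    RT 135: heading 45 -> 270
    LT 180: heading 270 -> 90
  ]
  -- iteration 2/3 --
  RT 135: heading 90 -> 315
  LT 180: heading 315 -> 135
  REPEAT 4 [
    -- iteration 1/4 --
    FD 13: (35.385,-21) -> (26.192,-11.808) [heading=135, draw]
    RT 135: heading 135 -> 0
    LT 180: heading 0 -> 180
    -- iteration 2/4 --
    FD 13: (26.192,-11.808) -> (13.192,-11.808) [heading=180, draw]
    RT 135: heading 180 -> 45
    LT 180: heading 45 -> 225
    -- iteration 3/4 --
    FD 13: (13.192,-11.808) -> (4,-21) [heading=225, draw]
    RT 135: heading 225 -> 90
    LT 180: heading 90 -> 270
    -- iteration 4/4 --
    FD 13: (4,-21) -> (4,-34) [heading=270, draw]
    RT 135: heading 270 -> 135
    LT 180: heading 135 -> 315
  ]
  -- iteration 3/3 --
  RT 135: heading 315 -> 180
  LT 180: heading 180 -> 0
  REPEAT 4 [
    -- iteration 1/4 --
    FD 13: (4,-34) -> (17,-34) [heading=0, draw]
    RT 135: heading 0 -> 225
    LT 180: heading 225 -> 45
    -- iteration 2/4 --
    FD 13: (17,-34) -> (26.192,-24.808) [heading=45, draw]
    RT 135: heading 45 -> 270
    LT 180: heading 270 -> 90
    -- iteration 3/4 --
    FD 13: (26.192,-24.808) -> (26.192,-11.808) [heading=90, draw]
    RT 135: heading 90 -> 315
    LT 180: heading 315 -> 135
    -- iteration 4/4 --
    FD 13: (26.192,-11.808) -> (17,-2.615) [heading=135, draw]
    RT 135: heading 135 -> 0
    LT 180: heading 0 -> 180
  ]
]
Final: pos=(17,-2.615), heading=180, 12 segment(s) drawn

Segment endpoints: x in {4, 4, 4, 4, 13.192, 17, 26.192, 26.192, 26.192, 35.385}, y in {-34, -34, -30.192, -30.192, -24.808, -21, -21, -21, -11.808, -11.808, -11.808, -8, -2.615}
xmin=4, ymin=-34, xmax=35.385, ymax=-2.615

Answer: 4 -34 35.385 -2.615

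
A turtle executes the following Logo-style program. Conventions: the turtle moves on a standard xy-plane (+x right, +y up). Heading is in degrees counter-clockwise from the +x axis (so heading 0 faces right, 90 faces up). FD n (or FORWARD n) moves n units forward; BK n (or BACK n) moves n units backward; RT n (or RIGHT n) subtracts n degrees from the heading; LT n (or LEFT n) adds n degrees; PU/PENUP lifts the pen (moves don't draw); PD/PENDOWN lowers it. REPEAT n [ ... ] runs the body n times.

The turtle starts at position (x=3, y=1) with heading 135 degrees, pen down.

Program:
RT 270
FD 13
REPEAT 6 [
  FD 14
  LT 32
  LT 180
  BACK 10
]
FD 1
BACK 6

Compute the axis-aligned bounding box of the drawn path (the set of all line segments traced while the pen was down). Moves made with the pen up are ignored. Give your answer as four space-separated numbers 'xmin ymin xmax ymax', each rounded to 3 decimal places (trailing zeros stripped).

Executing turtle program step by step:
Start: pos=(3,1), heading=135, pen down
RT 270: heading 135 -> 225
FD 13: (3,1) -> (-6.192,-8.192) [heading=225, draw]
REPEAT 6 [
  -- iteration 1/6 --
  FD 14: (-6.192,-8.192) -> (-16.092,-18.092) [heading=225, draw]
  LT 32: heading 225 -> 257
  LT 180: heading 257 -> 77
  BK 10: (-16.092,-18.092) -> (-18.341,-27.836) [heading=77, draw]
  -- iteration 2/6 --
  FD 14: (-18.341,-27.836) -> (-15.192,-14.194) [heading=77, draw]
  LT 32: heading 77 -> 109
  LT 180: heading 109 -> 289
  BK 10: (-15.192,-14.194) -> (-18.448,-4.739) [heading=289, draw]
  -- iteration 3/6 --
  FD 14: (-18.448,-4.739) -> (-13.89,-17.976) [heading=289, draw]
  LT 32: heading 289 -> 321
  LT 180: heading 321 -> 141
  BK 10: (-13.89,-17.976) -> (-6.118,-24.27) [heading=141, draw]
  -- iteration 4/6 --
  FD 14: (-6.118,-24.27) -> (-16.998,-15.459) [heading=141, draw]
  LT 32: heading 141 -> 173
  LT 180: heading 173 -> 353
  BK 10: (-16.998,-15.459) -> (-26.924,-14.241) [heading=353, draw]
  -- iteration 5/6 --
  FD 14: (-26.924,-14.241) -> (-13.028,-15.947) [heading=353, draw]
  LT 32: heading 353 -> 25
  LT 180: heading 25 -> 205
  BK 10: (-13.028,-15.947) -> (-3.965,-11.72) [heading=205, draw]
  -- iteration 6/6 --
  FD 14: (-3.965,-11.72) -> (-16.653,-17.637) [heading=205, draw]
  LT 32: heading 205 -> 237
  LT 180: heading 237 -> 57
  BK 10: (-16.653,-17.637) -> (-22.1,-26.024) [heading=57, draw]
]
FD 1: (-22.1,-26.024) -> (-21.555,-25.185) [heading=57, draw]
BK 6: (-21.555,-25.185) -> (-24.823,-30.217) [heading=57, draw]
Final: pos=(-24.823,-30.217), heading=57, 15 segment(s) drawn

Segment endpoints: x in {-26.924, -24.823, -22.1, -21.555, -18.448, -18.341, -16.998, -16.653, -16.092, -15.192, -13.89, -13.028, -6.192, -6.118, -3.965, 3}, y in {-30.217, -27.836, -26.024, -25.185, -24.27, -18.092, -17.976, -17.637, -15.947, -15.459, -14.241, -14.194, -11.72, -8.192, -4.739, 1}
xmin=-26.924, ymin=-30.217, xmax=3, ymax=1

Answer: -26.924 -30.217 3 1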